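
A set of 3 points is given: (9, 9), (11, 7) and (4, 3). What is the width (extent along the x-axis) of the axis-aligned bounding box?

max x = 11, min x = 4, so width = 7.

7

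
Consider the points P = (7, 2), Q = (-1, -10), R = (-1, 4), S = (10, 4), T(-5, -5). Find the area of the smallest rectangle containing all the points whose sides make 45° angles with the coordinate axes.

175

In coordinates u = x + y, v = x − y the rectangle is axis-aligned; the map (x,y)→(u,v) scales areas by 2.
u-values: 9, -11, 3, 14, -10; range = 14 − (-11) = 25.
v-values: 5, 9, -5, 6, 0; range = 9 − (-5) = 14.
Area = (25 × 14) / 2 = 175.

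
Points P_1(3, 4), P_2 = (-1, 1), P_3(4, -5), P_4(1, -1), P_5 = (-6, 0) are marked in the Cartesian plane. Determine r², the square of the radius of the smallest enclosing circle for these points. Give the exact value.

The minimum enclosing circle is determined by three boundary points: P_1, P_3, P_5.
Their circumcentre is (-7/34, -31/34) with r² = 19885/578.
The farthest remaining point P_2 is at distance² 2477/578 ≤ 19885/578.

19885/578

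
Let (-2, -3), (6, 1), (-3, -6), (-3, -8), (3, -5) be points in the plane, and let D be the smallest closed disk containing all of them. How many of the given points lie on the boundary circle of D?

The farthest pair is (6, 1)–(-3, -8) with squared distance 162. The circle on this segment as diameter has centre (1.5, -3.5) and r² = 162/4 = 40.5.
Check (-2, -3): distance² to centre = 12.5 ≤ 40.5, so it lies inside.
All remaining points lie in this disk, and no smaller disk contains both endpoints, so this is the minimum enclosing circle.
The points at distance exactly r from the centre are (6, 1), (-3, -8) — 2 points.

2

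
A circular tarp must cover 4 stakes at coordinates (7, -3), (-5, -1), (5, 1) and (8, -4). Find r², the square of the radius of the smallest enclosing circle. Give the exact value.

A smallest enclosing disk is always determined by at most three of the input points on its boundary.
The farthest pair is (-5, -1)–(8, -4) with squared distance 178. The circle on this segment as diameter has centre (1.5, -2.5) and r² = 178/4 = 44.5.
Check (7, -3): distance² to centre = 30.5 ≤ 44.5, so it lies inside.
All remaining points lie in this disk, and no smaller disk contains both endpoints, so this is the minimum enclosing circle.

44.5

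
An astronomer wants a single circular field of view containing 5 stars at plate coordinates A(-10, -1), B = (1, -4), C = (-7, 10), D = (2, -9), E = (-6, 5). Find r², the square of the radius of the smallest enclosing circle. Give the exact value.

110.5

A smallest enclosing disk is always determined by at most three of the input points on its boundary.
The farthest pair is C–D with squared distance 442. The circle on this segment as diameter has centre (-2.5, 0.5) and r² = 442/4 = 110.5.
Check A: distance² to centre = 58.5 ≤ 110.5, so it lies inside.
All remaining points lie in this disk, and no smaller disk contains both endpoints, so this is the minimum enclosing circle.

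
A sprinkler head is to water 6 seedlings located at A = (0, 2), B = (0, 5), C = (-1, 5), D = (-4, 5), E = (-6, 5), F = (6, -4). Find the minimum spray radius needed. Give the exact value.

The farthest pair is E–F with squared distance 225. The circle on this segment as diameter has centre (0, 0.5) and r² = 225/4 = 56.25.
Check A: distance² to centre = 2.25 ≤ 56.25, so it lies inside.
All remaining points lie in this disk, and no smaller disk contains both endpoints, so this is the minimum enclosing circle.
r = √(56.25) = 7.5.

7.5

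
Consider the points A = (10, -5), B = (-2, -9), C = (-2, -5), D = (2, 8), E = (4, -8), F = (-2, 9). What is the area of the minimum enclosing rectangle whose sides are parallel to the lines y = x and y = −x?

273

In coordinates u = x + y, v = x − y the rectangle is axis-aligned; the map (x,y)→(u,v) scales areas by 2.
u-values: 5, -11, -7, 10, -4, 7; range = 10 − (-11) = 21.
v-values: 15, 7, 3, -6, 12, -11; range = 15 − (-11) = 26.
Area = (21 × 26) / 2 = 273.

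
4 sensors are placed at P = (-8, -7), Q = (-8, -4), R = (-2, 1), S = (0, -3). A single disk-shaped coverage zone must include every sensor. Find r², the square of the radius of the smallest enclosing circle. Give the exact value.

The minimum enclosing circle of a finite set is fixed by two of the points (as a diameter) or three (as a circumcircle).
The farthest pair is P–R with squared distance 100. The circle on this segment as diameter has centre (-5, -3) and r² = 100/4 = 25.
Check Q: distance² to centre = 10 ≤ 25, so it lies inside.
All remaining points lie in this disk, and no smaller disk contains both endpoints, so this is the minimum enclosing circle.

25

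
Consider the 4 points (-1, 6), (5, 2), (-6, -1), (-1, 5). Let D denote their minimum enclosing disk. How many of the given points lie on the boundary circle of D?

The farthest pair is (5, 2)–(-6, -1) with squared distance 130. The circle on this segment as diameter has centre (-0.5, 0.5) and r² = 130/4 = 32.5.
Check (-1, 6): distance² to centre = 30.5 ≤ 32.5, so it lies inside.
All remaining points lie in this disk, and no smaller disk contains both endpoints, so this is the minimum enclosing circle.
The points at distance exactly r from the centre are (5, 2), (-6, -1) — 2 points.

2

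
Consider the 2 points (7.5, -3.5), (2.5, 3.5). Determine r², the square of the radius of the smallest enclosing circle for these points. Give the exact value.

18.5

The smallest circle enclosing two points has them as diameter endpoints.
Centre = midpoint = (5, 0); r² = |(7.5, -3.5)−(2.5, 3.5)|²/4 = 74/4 = 18.5.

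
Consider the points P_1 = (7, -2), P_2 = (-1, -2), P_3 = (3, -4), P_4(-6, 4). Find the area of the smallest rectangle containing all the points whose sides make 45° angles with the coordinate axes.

In coordinates u = x + y, v = x − y the rectangle is axis-aligned; the map (x,y)→(u,v) scales areas by 2.
u-values: 5, -3, -1, -2; range = 5 − (-3) = 8.
v-values: 9, 1, 7, -10; range = 9 − (-10) = 19.
Area = (8 × 19) / 2 = 76.

76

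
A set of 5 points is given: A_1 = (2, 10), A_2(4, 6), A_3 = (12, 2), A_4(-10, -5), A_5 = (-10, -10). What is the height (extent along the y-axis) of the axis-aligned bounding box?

max y = 10, min y = -10, so height = 20.

20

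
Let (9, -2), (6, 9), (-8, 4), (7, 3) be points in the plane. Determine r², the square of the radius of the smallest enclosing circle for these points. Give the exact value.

By Welzl's lemma the MEC is supported by two points (diametrically opposite) or three points (on a circumcircle).
The minimum enclosing circle is determined by three boundary points: (9, -2), (6, 9), (-8, 4).
Their circumcentre is (19/26, 43/26) with r² = 2125/26.
The farthest remaining point (7, 3) is at distance² 1069/26 ≤ 2125/26.

2125/26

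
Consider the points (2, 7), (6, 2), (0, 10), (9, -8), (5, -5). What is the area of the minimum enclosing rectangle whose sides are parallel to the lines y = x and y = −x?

In coordinates u = x + y, v = x − y the rectangle is axis-aligned; the map (x,y)→(u,v) scales areas by 2.
u-values: 9, 8, 10, 1, 0; range = 10 − 0 = 10.
v-values: -5, 4, -10, 17, 10; range = 17 − (-10) = 27.
Area = (10 × 27) / 2 = 135.

135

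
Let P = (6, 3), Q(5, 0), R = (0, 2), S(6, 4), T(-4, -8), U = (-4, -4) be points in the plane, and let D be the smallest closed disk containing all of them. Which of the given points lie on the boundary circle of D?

S, T

The farthest pair is S–T with squared distance 244. The circle on this segment as diameter has centre (1, -2) and r² = 244/4 = 61.
Check P: distance² to centre = 50 ≤ 61, so it lies inside.
All remaining points lie in this disk, and no smaller disk contains both endpoints, so this is the minimum enclosing circle.
The points at distance exactly r from the centre are S, T — 2 points.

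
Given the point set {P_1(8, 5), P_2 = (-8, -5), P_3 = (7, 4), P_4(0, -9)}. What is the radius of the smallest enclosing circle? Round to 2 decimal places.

9.43

The minimum enclosing circle of a finite set is fixed by two of the points (as a diameter) or three (as a circumcircle).
The farthest pair is P_1–P_2 with squared distance 356. The circle on this segment as diameter has centre (0, 0) and r² = 356/4 = 89.
Check P_3: distance² to centre = 65 ≤ 89, so it lies inside.
All remaining points lie in this disk, and no smaller disk contains both endpoints, so this is the minimum enclosing circle.
r = √89 ≈ 9.43.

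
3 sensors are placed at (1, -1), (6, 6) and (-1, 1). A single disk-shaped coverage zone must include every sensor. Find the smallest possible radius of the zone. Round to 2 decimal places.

4.36

Call the three points A, B, C in the order given.
Side lengths²: AB² = 74, AC² = 8, BC² = 74.
Since BC² = 74 < 74 + 8 = 82, the triangle is acute, so the smallest enclosing circle is the circumcircle.
Circumcentre = (35/12, 35/12), r² = 1369/72.
r = √(1369/72) ≈ 4.36.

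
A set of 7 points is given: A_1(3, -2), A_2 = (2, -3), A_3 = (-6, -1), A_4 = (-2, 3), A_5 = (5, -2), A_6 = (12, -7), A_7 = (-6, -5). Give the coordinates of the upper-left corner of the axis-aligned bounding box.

x-range [-6, 12], y-range [-7, 3].
The upper-left corner is (-6, 3).

(-6, 3)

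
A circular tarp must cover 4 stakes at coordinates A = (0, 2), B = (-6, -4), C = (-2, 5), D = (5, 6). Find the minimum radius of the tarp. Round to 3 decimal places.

7.433

The minimum enclosing circle of a finite set is fixed by two of the points (as a diameter) or three (as a circumcircle).
The farthest pair is B–D with squared distance 221. The circle on this segment as diameter has centre (-0.5, 1) and r² = 221/4 = 55.25.
Check A: distance² to centre = 1.25 ≤ 55.25, so it lies inside.
All remaining points lie in this disk, and no smaller disk contains both endpoints, so this is the minimum enclosing circle.
r = √(55.25) ≈ 7.433.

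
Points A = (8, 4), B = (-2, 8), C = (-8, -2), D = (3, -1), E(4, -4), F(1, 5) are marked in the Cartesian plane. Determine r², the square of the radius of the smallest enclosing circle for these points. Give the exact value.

A smallest enclosing disk is always determined by at most three of the input points on its boundary.
The farthest pair is A–C with squared distance 292. The circle on this segment as diameter has centre (0, 1) and r² = 292/4 = 73.
Check B: distance² to centre = 53 ≤ 73, so it lies inside.
All remaining points lie in this disk, and no smaller disk contains both endpoints, so this is the minimum enclosing circle.

73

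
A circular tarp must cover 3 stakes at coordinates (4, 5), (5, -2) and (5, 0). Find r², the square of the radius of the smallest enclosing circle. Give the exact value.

12.5

Call the three points A, B, C in the order given.
Side lengths²: AB² = 50, AC² = 26, BC² = 4.
Since AB² = 50 ≥ 26 + 4 = 30, the angle opposite AB is not acute, so the smallest enclosing circle has AB as diameter.
Centre = midpoint of AB = (4.5, 1.5), r² = 50/4 = 12.5.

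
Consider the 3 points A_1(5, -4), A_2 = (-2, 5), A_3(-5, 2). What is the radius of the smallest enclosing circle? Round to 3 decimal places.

5.876

Side lengths²: A_1A_2² = 130, A_1A_3² = 136, A_2A_3² = 18.
Since A_1A_3² = 136 < 130 + 18 = 148, the triangle is acute, so the smallest enclosing circle is the circumcircle.
Circumcentre = (0.375, -0.375), r² = 34.53125.
r = √(34.53125) ≈ 5.876.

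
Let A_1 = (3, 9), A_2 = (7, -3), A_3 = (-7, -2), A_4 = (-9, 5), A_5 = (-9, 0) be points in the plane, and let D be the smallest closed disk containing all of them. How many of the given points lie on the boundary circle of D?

The farthest pair is A_2–A_4 with squared distance 320. The circle on this segment as diameter has centre (-1, 1) and r² = 320/4 = 80.
Check A_1: distance² to centre = 80 ≤ 80, so it lies inside.
All remaining points lie in this disk, and no smaller disk contains both endpoints, so this is the minimum enclosing circle.
The points at distance exactly r from the centre are A_1, A_2, A_4 — 3 points.

3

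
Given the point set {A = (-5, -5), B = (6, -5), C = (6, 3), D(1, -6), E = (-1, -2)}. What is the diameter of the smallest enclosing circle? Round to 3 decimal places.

A smallest enclosing disk is always determined by at most three of the input points on its boundary.
The farthest pair is A–C with squared distance 185. The circle on this segment as diameter has centre (0.5, -1) and r² = 185/4 = 46.25.
Check B: distance² to centre = 46.25 ≤ 46.25, so it lies inside.
All remaining points lie in this disk, and no smaller disk contains both endpoints, so this is the minimum enclosing circle.
Diameter = 2r = 2√(46.25) ≈ 13.601.

13.601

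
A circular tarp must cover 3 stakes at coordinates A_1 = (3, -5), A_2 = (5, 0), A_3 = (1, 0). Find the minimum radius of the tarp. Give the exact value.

Side lengths²: A_1A_2² = 29, A_1A_3² = 29, A_2A_3² = 16.
Since A_1A_3² = 29 < 29 + 16 = 45, the triangle is acute, so the smallest enclosing circle is the circumcircle.
Circumcentre = (3, -2.1), r² = 8.41.
r = √(8.41) = 2.9.

2.9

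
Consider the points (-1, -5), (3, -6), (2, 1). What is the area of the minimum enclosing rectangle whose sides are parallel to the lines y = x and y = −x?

In coordinates u = x + y, v = x − y the rectangle is axis-aligned; the map (x,y)→(u,v) scales areas by 2.
u-values: -6, -3, 3; range = 3 − (-6) = 9.
v-values: 4, 9, 1; range = 9 − 1 = 8.
Area = (9 × 8) / 2 = 36.

36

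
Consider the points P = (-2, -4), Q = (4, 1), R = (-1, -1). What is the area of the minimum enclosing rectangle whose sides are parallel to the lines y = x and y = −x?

In coordinates u = x + y, v = x − y the rectangle is axis-aligned; the map (x,y)→(u,v) scales areas by 2.
u-values: -6, 5, -2; range = 5 − (-6) = 11.
v-values: 2, 3, 0; range = 3 − 0 = 3.
Area = (11 × 3) / 2 = 16.5.

16.5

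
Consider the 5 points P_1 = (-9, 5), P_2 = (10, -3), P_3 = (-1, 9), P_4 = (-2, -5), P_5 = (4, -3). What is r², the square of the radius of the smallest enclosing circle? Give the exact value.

106.25

The minimum enclosing circle of a finite set is fixed by two of the points (as a diameter) or three (as a circumcircle).
The farthest pair is P_1–P_2 with squared distance 425. The circle on this segment as diameter has centre (0.5, 1) and r² = 425/4 = 106.25.
Check P_3: distance² to centre = 66.25 ≤ 106.25, so it lies inside.
All remaining points lie in this disk, and no smaller disk contains both endpoints, so this is the minimum enclosing circle.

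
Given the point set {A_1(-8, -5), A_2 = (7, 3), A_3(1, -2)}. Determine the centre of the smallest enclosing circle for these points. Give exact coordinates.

(-0.5, -1)

Side lengths²: A_1A_2² = 289, A_1A_3² = 90, A_2A_3² = 61.
Since A_1A_2² = 289 ≥ 90 + 61 = 151, the angle opposite A_1A_2 is not acute, so the smallest enclosing circle has A_1A_2 as diameter.
Centre = midpoint of A_1A_2 = (-0.5, -1), r² = 289/4 = 72.25.
Centre = (-0.5, -1).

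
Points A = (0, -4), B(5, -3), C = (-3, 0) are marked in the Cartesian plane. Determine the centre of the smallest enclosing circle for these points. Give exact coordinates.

(1, -1.5)

Side lengths²: AB² = 26, AC² = 25, BC² = 73.
Since BC² = 73 ≥ 26 + 25 = 51, the angle opposite BC is not acute, so the smallest enclosing circle has BC as diameter.
Centre = midpoint of BC = (1, -1.5), r² = 73/4 = 18.25.
Centre = (1, -1.5).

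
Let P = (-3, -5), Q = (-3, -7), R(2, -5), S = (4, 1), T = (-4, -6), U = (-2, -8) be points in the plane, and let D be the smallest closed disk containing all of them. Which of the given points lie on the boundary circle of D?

S, T, U

The minimum enclosing circle is determined by three boundary points: S, T, U.
Their circumcentre is (0.7, -3.3) with r² = 29.38.
The farthest remaining point Q is at distance² 27.38 ≤ 29.38.
The points at distance exactly r from the centre are S, T, U — 3 points.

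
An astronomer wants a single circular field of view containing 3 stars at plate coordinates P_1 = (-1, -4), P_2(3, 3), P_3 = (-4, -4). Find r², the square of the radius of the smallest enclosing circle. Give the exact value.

Side lengths²: P_1P_2² = 65, P_1P_3² = 9, P_2P_3² = 98.
Since P_2P_3² = 98 ≥ 65 + 9 = 74, the angle opposite P_2P_3 is not acute, so the smallest enclosing circle has P_2P_3 as diameter.
Centre = midpoint of P_2P_3 = (-0.5, -0.5), r² = 98/4 = 24.5.

24.5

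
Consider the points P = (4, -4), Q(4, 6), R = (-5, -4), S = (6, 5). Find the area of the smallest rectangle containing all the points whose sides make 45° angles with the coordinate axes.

In coordinates u = x + y, v = x − y the rectangle is axis-aligned; the map (x,y)→(u,v) scales areas by 2.
u-values: 0, 10, -9, 11; range = 11 − (-9) = 20.
v-values: 8, -2, -1, 1; range = 8 − (-2) = 10.
Area = (20 × 10) / 2 = 100.

100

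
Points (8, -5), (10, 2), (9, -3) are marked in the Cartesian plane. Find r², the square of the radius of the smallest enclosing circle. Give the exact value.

Call the three points A, B, C in the order given.
Side lengths²: AB² = 53, AC² = 5, BC² = 26.
Since AB² = 53 ≥ 26 + 5 = 31, the angle opposite AB is not acute, so the smallest enclosing circle has AB as diameter.
Centre = midpoint of AB = (9, -1.5), r² = 53/4 = 13.25.

13.25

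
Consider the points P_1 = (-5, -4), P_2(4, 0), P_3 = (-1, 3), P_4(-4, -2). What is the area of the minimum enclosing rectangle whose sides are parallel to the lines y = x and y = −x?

52

In coordinates u = x + y, v = x − y the rectangle is axis-aligned; the map (x,y)→(u,v) scales areas by 2.
u-values: -9, 4, 2, -6; range = 4 − (-9) = 13.
v-values: -1, 4, -4, -2; range = 4 − (-4) = 8.
Area = (13 × 8) / 2 = 52.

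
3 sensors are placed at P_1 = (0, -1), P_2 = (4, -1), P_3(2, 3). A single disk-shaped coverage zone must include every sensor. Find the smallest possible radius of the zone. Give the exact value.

2.5

Side lengths²: P_1P_2² = 16, P_1P_3² = 20, P_2P_3² = 20.
Since P_2P_3² = 20 < 20 + 16 = 36, the triangle is acute, so the smallest enclosing circle is the circumcircle.
Circumcentre = (2, 0.5), r² = 6.25.
r = √(6.25) = 2.5.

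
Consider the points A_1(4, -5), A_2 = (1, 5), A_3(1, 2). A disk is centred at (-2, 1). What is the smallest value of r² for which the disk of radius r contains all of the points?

The required radius is the distance from (-2, 1) to the farthest point.
Squared distances: 72, 25, 10.
Maximum is 72, attained at A_1.

72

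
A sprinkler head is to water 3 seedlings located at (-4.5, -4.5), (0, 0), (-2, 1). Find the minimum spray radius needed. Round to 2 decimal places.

Call the three points A, B, C in the order given.
Side lengths²: AB² = 40.5, AC² = 36.5, BC² = 5.
Since AB² = 40.5 < 36.5 + 5 = 41.5, the triangle is acute, so the smallest enclosing circle is the circumcircle.
Circumcentre = (-7/3, -13/6), r² = 365/36.
r = √(365/36) ≈ 3.18.

3.18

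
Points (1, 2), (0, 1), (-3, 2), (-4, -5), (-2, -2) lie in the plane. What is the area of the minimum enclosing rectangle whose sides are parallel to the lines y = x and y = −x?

In coordinates u = x + y, v = x − y the rectangle is axis-aligned; the map (x,y)→(u,v) scales areas by 2.
u-values: 3, 1, -1, -9, -4; range = 3 − (-9) = 12.
v-values: -1, -1, -5, 1, 0; range = 1 − (-5) = 6.
Area = (12 × 6) / 2 = 36.

36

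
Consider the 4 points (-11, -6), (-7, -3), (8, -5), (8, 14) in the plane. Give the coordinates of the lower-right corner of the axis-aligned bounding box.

(8, -6)

x-range [-11, 8], y-range [-6, 14].
The lower-right corner is (8, -6).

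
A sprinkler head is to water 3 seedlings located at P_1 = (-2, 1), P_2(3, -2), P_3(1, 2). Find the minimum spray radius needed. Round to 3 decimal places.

Side lengths²: P_1P_2² = 34, P_1P_3² = 10, P_2P_3² = 20.
Since P_1P_2² = 34 ≥ 20 + 10 = 30, the angle opposite P_1P_2 is not acute, so the smallest enclosing circle has P_1P_2 as diameter.
Centre = midpoint of P_1P_2 = (0.5, -0.5), r² = 34/4 = 8.5.
r = √(8.5) ≈ 2.915.

2.915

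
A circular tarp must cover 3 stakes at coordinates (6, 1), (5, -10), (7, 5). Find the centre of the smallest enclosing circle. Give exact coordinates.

(6, -2.5)

Call the three points A, B, C in the order given.
Side lengths²: AB² = 122, AC² = 17, BC² = 229.
Since BC² = 229 ≥ 122 + 17 = 139, the angle opposite BC is not acute, so the smallest enclosing circle has BC as diameter.
Centre = midpoint of BC = (6, -2.5), r² = 229/4 = 57.25.
Centre = (6, -2.5).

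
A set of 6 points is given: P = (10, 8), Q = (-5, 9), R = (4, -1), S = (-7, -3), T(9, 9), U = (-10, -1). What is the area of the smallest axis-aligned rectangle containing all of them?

240

x ranges over [-10, 10], width 20.
y ranges over [-3, 9], height 12.
Area = 20 × 12 = 240.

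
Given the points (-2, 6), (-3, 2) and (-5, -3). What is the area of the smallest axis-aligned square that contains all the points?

The bounding box has width 3 and height 9.
An axis-aligned square enclosing the set must have side ≥ max(width, height).
So the minimum side is max(3, 9) = 9.
Area = 9² = 81.

81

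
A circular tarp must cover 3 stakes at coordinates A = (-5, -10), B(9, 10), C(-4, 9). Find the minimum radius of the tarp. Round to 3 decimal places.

Side lengths²: AB² = 596, AC² = 362, BC² = 170.
Since AB² = 596 ≥ 362 + 170 = 532, the angle opposite AB is not acute, so the smallest enclosing circle has AB as diameter.
Centre = midpoint of AB = (2, 0), r² = 596/4 = 149.
r = √149 ≈ 12.207.

12.207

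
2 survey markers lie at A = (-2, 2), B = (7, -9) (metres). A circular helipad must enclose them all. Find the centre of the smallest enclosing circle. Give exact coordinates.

(2.5, -3.5)

The smallest circle enclosing two points has them as diameter endpoints.
Centre = midpoint = (2.5, -3.5); r² = |AB|²/4 = 202/4 = 50.5.
Centre = (2.5, -3.5).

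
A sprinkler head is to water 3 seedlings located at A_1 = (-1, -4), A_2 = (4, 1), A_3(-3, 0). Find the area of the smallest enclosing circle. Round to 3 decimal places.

43.633

Side lengths²: A_1A_2² = 50, A_1A_3² = 20, A_2A_3² = 50.
Since A_2A_3² = 50 < 50 + 20 = 70, the triangle is acute, so the smallest enclosing circle is the circumcircle.
Circumcentre = (2/3, -2/3), r² = 125/9.
Area = π·r² = π·125/9 ≈ 43.633.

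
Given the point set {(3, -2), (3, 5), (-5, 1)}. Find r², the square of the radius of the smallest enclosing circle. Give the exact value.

22.8125

Call the three points A, B, C in the order given.
Side lengths²: AB² = 49, AC² = 73, BC² = 80.
Since BC² = 80 < 73 + 49 = 122, the triangle is acute, so the smallest enclosing circle is the circumcircle.
Circumcentre = (-0.25, 1.5), r² = 22.8125.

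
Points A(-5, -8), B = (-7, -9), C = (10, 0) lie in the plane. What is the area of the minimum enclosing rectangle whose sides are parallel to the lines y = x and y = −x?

In coordinates u = x + y, v = x − y the rectangle is axis-aligned; the map (x,y)→(u,v) scales areas by 2.
u-values: -13, -16, 10; range = 10 − (-16) = 26.
v-values: 3, 2, 10; range = 10 − 2 = 8.
Area = (26 × 8) / 2 = 104.

104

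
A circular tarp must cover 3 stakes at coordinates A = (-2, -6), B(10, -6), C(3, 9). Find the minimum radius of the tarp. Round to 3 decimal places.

Side lengths²: AB² = 144, AC² = 250, BC² = 274.
Since BC² = 274 < 250 + 144 = 394, the triangle is acute, so the smallest enclosing circle is the circumcircle.
Circumcentre = (4, 1/3), r² = 685/9.
r = √(685/9) ≈ 8.724.

8.724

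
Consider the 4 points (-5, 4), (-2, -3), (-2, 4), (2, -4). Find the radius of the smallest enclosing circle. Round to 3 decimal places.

The minimum enclosing circle of a finite set is fixed by two of the points (as a diameter) or three (as a circumcircle).
The farthest pair is (-5, 4)–(2, -4) with squared distance 113. The circle on this segment as diameter has centre (-1.5, 0) and r² = 113/4 = 28.25.
Check (-2, -3): distance² to centre = 9.25 ≤ 28.25, so it lies inside.
All remaining points lie in this disk, and no smaller disk contains both endpoints, so this is the minimum enclosing circle.
r = √(28.25) ≈ 5.315.

5.315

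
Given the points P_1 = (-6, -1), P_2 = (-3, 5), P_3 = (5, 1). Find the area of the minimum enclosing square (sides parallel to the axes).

The bounding box has width 11 and height 6.
An axis-aligned square enclosing the set must have side ≥ max(width, height).
So the minimum side is max(11, 6) = 11.
Area = 11² = 121.

121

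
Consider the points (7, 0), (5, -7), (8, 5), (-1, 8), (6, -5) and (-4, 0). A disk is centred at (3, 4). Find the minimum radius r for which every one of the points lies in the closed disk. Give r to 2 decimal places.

The required radius is the distance from (3, 4) to the farthest point.
Squared distances: 32, 125, 26, 32, 90, 65.
Maximum is 125, attained at (5, -7).
r = √125 ≈ 11.18.

11.18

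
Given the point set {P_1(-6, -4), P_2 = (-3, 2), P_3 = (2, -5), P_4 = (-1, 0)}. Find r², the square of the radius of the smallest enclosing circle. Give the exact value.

A smallest enclosing disk is always determined by at most three of the input points on its boundary.
The minimum enclosing circle is determined by three boundary points: P_1, P_2, P_3.
Their circumcentre is (-59/34, -81/34) with r² = 12025/578.
The farthest remaining point P_4 is at distance² 3593/578 ≤ 12025/578.

12025/578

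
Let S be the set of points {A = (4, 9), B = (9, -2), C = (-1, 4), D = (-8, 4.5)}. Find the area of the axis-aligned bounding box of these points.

x ranges over [-8, 9], width 17.
y ranges over [-2, 9], height 11.
Area = 17 × 11 = 187.

187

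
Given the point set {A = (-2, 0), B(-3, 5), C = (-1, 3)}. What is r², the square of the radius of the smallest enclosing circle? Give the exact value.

6.5

Side lengths²: AB² = 26, AC² = 10, BC² = 8.
Since AB² = 26 ≥ 10 + 8 = 18, the angle opposite AB is not acute, so the smallest enclosing circle has AB as diameter.
Centre = midpoint of AB = (-2.5, 2.5), r² = 26/4 = 6.5.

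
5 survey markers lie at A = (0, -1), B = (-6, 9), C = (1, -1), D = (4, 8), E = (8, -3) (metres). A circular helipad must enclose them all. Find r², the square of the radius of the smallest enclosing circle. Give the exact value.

By Welzl's lemma the MEC is supported by two points (diametrically opposite) or three points (on a circumcircle).
The farthest pair is B–E with squared distance 340. The circle on this segment as diameter has centre (1, 3) and r² = 340/4 = 85.
Check A: distance² to centre = 17 ≤ 85, so it lies inside.
All remaining points lie in this disk, and no smaller disk contains both endpoints, so this is the minimum enclosing circle.

85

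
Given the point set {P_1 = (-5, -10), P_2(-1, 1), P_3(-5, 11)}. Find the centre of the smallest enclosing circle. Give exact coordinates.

Side lengths²: P_1P_2² = 137, P_1P_3² = 441, P_2P_3² = 116.
Since P_1P_3² = 441 ≥ 137 + 116 = 253, the angle opposite P_1P_3 is not acute, so the smallest enclosing circle has P_1P_3 as diameter.
Centre = midpoint of P_1P_3 = (-5, 0.5), r² = 441/4 = 110.25.
Centre = (-5, 0.5).

(-5, 0.5)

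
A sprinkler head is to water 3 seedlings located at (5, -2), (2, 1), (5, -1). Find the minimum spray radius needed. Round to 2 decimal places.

2.12

Call the three points A, B, C in the order given.
Side lengths²: AB² = 18, AC² = 1, BC² = 13.
Since AB² = 18 ≥ 13 + 1 = 14, the angle opposite AB is not acute, so the smallest enclosing circle has AB as diameter.
Centre = midpoint of AB = (3.5, -0.5), r² = 18/4 = 4.5.
r = √(4.5) ≈ 2.12.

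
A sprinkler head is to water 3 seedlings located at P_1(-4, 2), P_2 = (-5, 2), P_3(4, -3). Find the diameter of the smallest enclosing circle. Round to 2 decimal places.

10.30

Side lengths²: P_1P_2² = 1, P_1P_3² = 89, P_2P_3² = 106.
Since P_2P_3² = 106 ≥ 89 + 1 = 90, the angle opposite P_2P_3 is not acute, so the smallest enclosing circle has P_2P_3 as diameter.
Centre = midpoint of P_2P_3 = (-0.5, -0.5), r² = 106/4 = 26.5.
Diameter = 2r = 2√(26.5) ≈ 10.30.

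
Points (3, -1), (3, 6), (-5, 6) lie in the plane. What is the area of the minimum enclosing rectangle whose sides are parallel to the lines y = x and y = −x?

60

In coordinates u = x + y, v = x − y the rectangle is axis-aligned; the map (x,y)→(u,v) scales areas by 2.
u-values: 2, 9, 1; range = 9 − 1 = 8.
v-values: 4, -3, -11; range = 4 − (-11) = 15.
Area = (8 × 15) / 2 = 60.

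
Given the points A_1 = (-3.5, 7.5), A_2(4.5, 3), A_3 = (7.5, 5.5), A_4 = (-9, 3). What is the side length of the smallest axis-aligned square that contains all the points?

The bounding box has width 16.5 and height 4.5.
An axis-aligned square enclosing the set must have side ≥ max(width, height).
So the minimum side is max(16.5, 4.5) = 16.5.

16.5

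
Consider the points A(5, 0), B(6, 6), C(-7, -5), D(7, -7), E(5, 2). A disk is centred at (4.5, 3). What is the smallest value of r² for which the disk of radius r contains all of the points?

196.25

The required radius is the distance from (4.5, 3) to the farthest point.
Squared distances: 9.25, 11.25, 196.25, 106.25, 1.25.
Maximum is 196.25, attained at C.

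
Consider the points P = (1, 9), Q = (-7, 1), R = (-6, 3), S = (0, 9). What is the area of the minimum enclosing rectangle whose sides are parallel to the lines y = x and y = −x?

8

In coordinates u = x + y, v = x − y the rectangle is axis-aligned; the map (x,y)→(u,v) scales areas by 2.
u-values: 10, -6, -3, 9; range = 10 − (-6) = 16.
v-values: -8, -8, -9, -9; range = -8 − (-9) = 1.
Area = (16 × 1) / 2 = 8.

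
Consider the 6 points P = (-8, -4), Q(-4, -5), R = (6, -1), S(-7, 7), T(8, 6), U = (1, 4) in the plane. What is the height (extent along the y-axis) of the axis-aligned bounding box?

max y = 7, min y = -5, so height = 12.

12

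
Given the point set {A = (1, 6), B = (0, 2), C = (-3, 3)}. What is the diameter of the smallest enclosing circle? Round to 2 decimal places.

5.01

Side lengths²: AB² = 17, AC² = 25, BC² = 10.
Since AC² = 25 < 17 + 10 = 27, the triangle is acute, so the smallest enclosing circle is the circumcircle.
Circumcentre = (-23/26, 113/26), r² = 2125/338.
Diameter = 2r = 2√(2125/338) ≈ 5.01.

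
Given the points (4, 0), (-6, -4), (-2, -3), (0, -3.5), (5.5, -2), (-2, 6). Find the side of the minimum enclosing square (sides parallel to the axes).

11.5

The bounding box has width 11.5 and height 10.
An axis-aligned square enclosing the set must have side ≥ max(width, height).
So the minimum side is max(11.5, 10) = 11.5.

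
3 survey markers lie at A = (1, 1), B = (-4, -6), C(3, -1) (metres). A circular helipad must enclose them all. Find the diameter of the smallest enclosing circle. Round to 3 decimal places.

Side lengths²: AB² = 74, AC² = 8, BC² = 74.
Since BC² = 74 < 74 + 8 = 82, the triangle is acute, so the smallest enclosing circle is the circumcircle.
Circumcentre = (-11/12, -35/12), r² = 1369/72.
Diameter = 2r = 2√(1369/72) ≈ 8.721.

8.721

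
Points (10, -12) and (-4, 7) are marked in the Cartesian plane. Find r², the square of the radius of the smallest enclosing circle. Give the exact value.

139.25

The smallest circle enclosing two points has them as diameter endpoints.
Centre = midpoint = (3, -2.5); r² = |(10, -12)−(-4, 7)|²/4 = 557/4 = 139.25.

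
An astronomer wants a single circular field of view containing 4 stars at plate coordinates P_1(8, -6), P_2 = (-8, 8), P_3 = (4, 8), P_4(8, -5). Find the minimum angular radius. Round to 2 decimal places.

10.63

The minimum enclosing circle of a finite set is fixed by two of the points (as a diameter) or three (as a circumcircle).
The farthest pair is P_1–P_2 with squared distance 452. The circle on this segment as diameter has centre (0, 1) and r² = 452/4 = 113.
Check P_3: distance² to centre = 65 ≤ 113, so it lies inside.
All remaining points lie in this disk, and no smaller disk contains both endpoints, so this is the minimum enclosing circle.
r = √113 ≈ 10.63.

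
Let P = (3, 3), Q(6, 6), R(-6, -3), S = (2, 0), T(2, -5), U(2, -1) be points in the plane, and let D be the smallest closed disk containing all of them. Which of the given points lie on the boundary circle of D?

The farthest pair is Q–R with squared distance 225. The circle on this segment as diameter has centre (0, 1.5) and r² = 225/4 = 56.25.
Check P: distance² to centre = 11.25 ≤ 56.25, so it lies inside.
All remaining points lie in this disk, and no smaller disk contains both endpoints, so this is the minimum enclosing circle.
The points at distance exactly r from the centre are Q, R — 2 points.

Q, R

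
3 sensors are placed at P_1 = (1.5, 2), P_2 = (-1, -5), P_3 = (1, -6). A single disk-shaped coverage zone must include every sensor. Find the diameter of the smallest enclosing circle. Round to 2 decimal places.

8.02

Side lengths²: P_1P_2² = 55.25, P_1P_3² = 64.25, P_2P_3² = 5.
Since P_1P_3² = 64.25 ≥ 55.25 + 5 = 60.25, the angle opposite P_1P_3 is not acute, so the smallest enclosing circle has P_1P_3 as diameter.
Centre = midpoint of P_1P_3 = (1.25, -2), r² = 64.25/4 = 16.0625.
Diameter = 2r = 2√(16.0625) ≈ 8.02.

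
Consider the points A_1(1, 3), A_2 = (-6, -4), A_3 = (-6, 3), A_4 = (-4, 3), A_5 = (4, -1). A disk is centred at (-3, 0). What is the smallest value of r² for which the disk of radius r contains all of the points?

50

The required radius is the distance from (-3, 0) to the farthest point.
Squared distances: 25, 25, 18, 10, 50.
Maximum is 50, attained at A_5.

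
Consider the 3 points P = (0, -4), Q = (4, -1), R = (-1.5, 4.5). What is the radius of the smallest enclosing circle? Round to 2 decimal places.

4.36

Side lengths²: PQ² = 25, PR² = 74.5, QR² = 60.5.
Since PR² = 74.5 < 60.5 + 25 = 85.5, the triangle is acute, so the smallest enclosing circle is the circumcircle.
Circumcentre = (-1/7, 5/14), r² = 3725/196.
r = √(3725/196) ≈ 4.36.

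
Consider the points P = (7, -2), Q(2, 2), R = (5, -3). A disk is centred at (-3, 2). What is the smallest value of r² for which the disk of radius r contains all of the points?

The required radius is the distance from (-3, 2) to the farthest point.
Squared distances: 116, 25, 89.
Maximum is 116, attained at P.

116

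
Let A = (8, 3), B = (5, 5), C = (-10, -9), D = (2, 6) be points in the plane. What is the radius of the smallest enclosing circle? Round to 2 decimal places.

10.82

A smallest enclosing disk is always determined by at most three of the input points on its boundary.
The farthest pair is A–C with squared distance 468. The circle on this segment as diameter has centre (-1, -3) and r² = 468/4 = 117.
Check B: distance² to centre = 100 ≤ 117, so it lies inside.
All remaining points lie in this disk, and no smaller disk contains both endpoints, so this is the minimum enclosing circle.
r = √117 ≈ 10.82.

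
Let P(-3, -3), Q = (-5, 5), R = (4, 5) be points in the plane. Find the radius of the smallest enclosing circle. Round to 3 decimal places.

5.479

Side lengths²: PQ² = 68, PR² = 113, QR² = 81.
Since PR² = 113 < 81 + 68 = 149, the triangle is acute, so the smallest enclosing circle is the circumcircle.
Circumcentre = (-0.5, 1.875), r² = 30.015625.
r = √(30.015625) ≈ 5.479.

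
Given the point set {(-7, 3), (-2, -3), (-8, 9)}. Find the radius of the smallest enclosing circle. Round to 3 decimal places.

Call the three points A, B, C in the order given.
Side lengths²: AB² = 61, AC² = 37, BC² = 180.
Since BC² = 180 ≥ 61 + 37 = 98, the angle opposite BC is not acute, so the smallest enclosing circle has BC as diameter.
Centre = midpoint of BC = (-5, 3), r² = 180/4 = 45.
r = √45 ≈ 6.708.

6.708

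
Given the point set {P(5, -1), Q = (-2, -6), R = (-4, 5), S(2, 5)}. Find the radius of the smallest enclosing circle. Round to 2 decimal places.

5.98

A smallest enclosing disk is always determined by at most three of the input points on its boundary.
The minimum enclosing circle is determined by three boundary points: P, Q, R.
Their circumcentre is (-53/58, -7/58) with r² = 60125/1682.
The farthest remaining point S is at distance² 58385/1682 ≤ 60125/1682.
r = √(60125/1682) ≈ 5.98.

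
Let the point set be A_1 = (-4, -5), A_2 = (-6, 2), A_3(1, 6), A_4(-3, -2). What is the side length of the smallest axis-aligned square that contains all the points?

11

The bounding box has width 7 and height 11.
An axis-aligned square enclosing the set must have side ≥ max(width, height).
So the minimum side is max(7, 11) = 11.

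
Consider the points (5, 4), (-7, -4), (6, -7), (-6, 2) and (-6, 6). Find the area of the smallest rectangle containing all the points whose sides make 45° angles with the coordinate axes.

250

In coordinates u = x + y, v = x − y the rectangle is axis-aligned; the map (x,y)→(u,v) scales areas by 2.
u-values: 9, -11, -1, -4, 0; range = 9 − (-11) = 20.
v-values: 1, -3, 13, -8, -12; range = 13 − (-12) = 25.
Area = (20 × 25) / 2 = 250.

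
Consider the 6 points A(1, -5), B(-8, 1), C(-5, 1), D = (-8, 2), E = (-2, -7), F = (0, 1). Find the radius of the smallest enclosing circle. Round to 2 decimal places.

5.70

By Welzl's lemma the MEC is supported by two points (diametrically opposite) or three points (on a circumcircle).
The farthest pair is A–D with squared distance 130. The circle on this segment as diameter has centre (-3.5, -1.5) and r² = 130/4 = 32.5.
Check B: distance² to centre = 26.5 ≤ 32.5, so it lies inside.
All remaining points lie in this disk, and no smaller disk contains both endpoints, so this is the minimum enclosing circle.
r = √(32.5) ≈ 5.70.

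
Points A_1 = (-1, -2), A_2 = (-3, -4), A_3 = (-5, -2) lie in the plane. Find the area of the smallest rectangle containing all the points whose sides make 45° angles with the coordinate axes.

In coordinates u = x + y, v = x − y the rectangle is axis-aligned; the map (x,y)→(u,v) scales areas by 2.
u-values: -3, -7, -7; range = -3 − (-7) = 4.
v-values: 1, 1, -3; range = 1 − (-3) = 4.
Area = (4 × 4) / 2 = 8.

8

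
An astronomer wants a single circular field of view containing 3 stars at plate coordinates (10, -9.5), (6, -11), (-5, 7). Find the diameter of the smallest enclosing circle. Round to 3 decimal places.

22.299

Call the three points A, B, C in the order given.
Side lengths²: AB² = 18.25, AC² = 497.25, BC² = 445.
Since AC² = 497.25 ≥ 445 + 18.25 = 463.25, the angle opposite AC is not acute, so the smallest enclosing circle has AC as diameter.
Centre = midpoint of AC = (2.5, -1.25), r² = 497.25/4 = 124.3125.
Diameter = 2r = 2√(124.3125) ≈ 22.299.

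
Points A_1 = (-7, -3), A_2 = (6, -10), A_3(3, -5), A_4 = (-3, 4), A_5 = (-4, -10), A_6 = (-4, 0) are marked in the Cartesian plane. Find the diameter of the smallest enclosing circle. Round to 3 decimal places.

A smallest enclosing disk is always determined by at most three of the input points on its boundary.
The minimum enclosing circle is determined by three boundary points: A_2, A_4, A_5.
Their circumcentre is (1, -93/28) with r² = 54569/784.
The farthest remaining point A_1 is at distance² 50257/784 ≤ 54569/784.
Diameter = 2r = 2√(54569/784) ≈ 16.686.

16.686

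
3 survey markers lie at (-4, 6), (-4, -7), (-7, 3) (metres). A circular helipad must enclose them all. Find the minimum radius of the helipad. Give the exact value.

Call the three points A, B, C in the order given.
Side lengths²: AB² = 169, AC² = 18, BC² = 109.
Since AB² = 169 ≥ 109 + 18 = 127, the angle opposite AB is not acute, so the smallest enclosing circle has AB as diameter.
Centre = midpoint of AB = (-4, -0.5), r² = 169/4 = 42.25.
r = √(42.25) = 6.5.

6.5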